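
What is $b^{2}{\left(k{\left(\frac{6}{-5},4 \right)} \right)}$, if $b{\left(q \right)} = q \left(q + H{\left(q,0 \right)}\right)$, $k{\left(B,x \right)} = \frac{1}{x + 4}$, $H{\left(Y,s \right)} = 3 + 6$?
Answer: $\frac{5329}{4096} \approx 1.301$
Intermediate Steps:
$H{\left(Y,s \right)} = 9$
$k{\left(B,x \right)} = \frac{1}{4 + x}$
$b{\left(q \right)} = q \left(9 + q\right)$ ($b{\left(q \right)} = q \left(q + 9\right) = q \left(9 + q\right)$)
$b^{2}{\left(k{\left(\frac{6}{-5},4 \right)} \right)} = \left(\frac{9 + \frac{1}{4 + 4}}{4 + 4}\right)^{2} = \left(\frac{9 + \frac{1}{8}}{8}\right)^{2} = \left(\frac{1}{8} \cdot \frac{73}{8}\right)^{2} = \left(\frac{73}{64}\right)^{2} = \frac{5329}{4096}$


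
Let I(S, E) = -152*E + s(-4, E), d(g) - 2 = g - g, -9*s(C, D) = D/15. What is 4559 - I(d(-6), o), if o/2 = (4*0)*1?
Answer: 4559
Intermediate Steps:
s(C, D) = -D/135 (s(C, D) = -D/(9*15) = -D/135)
d(g) = 2 (d(g) = 2 + (g - g) = 2 + 0 = 2)
o = 0 (o = 2*((4*0)*1) = 2*(0*1) = 2*0 = 0)
I(S, E) = -20521*E/135 (I(S, E) = -152*E - E/135 = -20521*E/135)
4559 - I(d(-6), o) = 4559 - (-20521)*0/135 = 4559 - 1*0 = 4559 + 0 = 4559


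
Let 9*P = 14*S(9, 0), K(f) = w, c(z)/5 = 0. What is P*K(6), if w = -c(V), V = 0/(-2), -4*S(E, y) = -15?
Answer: 0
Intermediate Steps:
S(E, y) = 15/4 (S(E, y) = -¼*(-15) = 15/4)
V = 0 (V = 0*(-½) = 0)
c(z) = 0 (c(z) = 5*0 = 0)
w = 0 (w = -1*0 = 0)
K(f) = 0
P = 35/6 (P = (14*(15/4))/9 = (⅑)*(105/2) = 35/6 ≈ 5.8333)
P*K(6) = (35/6)*0 = 0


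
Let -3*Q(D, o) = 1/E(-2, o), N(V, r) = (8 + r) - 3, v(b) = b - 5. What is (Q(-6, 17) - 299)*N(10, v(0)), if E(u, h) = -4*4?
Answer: 0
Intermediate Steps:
v(b) = -5 + b
E(u, h) = -16
N(V, r) = 5 + r
Q(D, o) = 1/48 (Q(D, o) = -⅓/(-16) = -⅓*(-1/16) = 1/48)
(Q(-6, 17) - 299)*N(10, v(0)) = (1/48 - 299)*(5 + (-5 + 0)) = -14351*(5 - 5)/48 = -14351/48*0 = 0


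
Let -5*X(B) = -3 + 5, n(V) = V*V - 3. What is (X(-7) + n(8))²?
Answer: 91809/25 ≈ 3672.4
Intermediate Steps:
n(V) = -3 + V² (n(V) = V² - 3 = -3 + V²)
X(B) = -⅖ (X(B) = -(-3 + 5)/5 = -⅕*2 = -⅖)
(X(-7) + n(8))² = (-⅖ + (-3 + 8²))² = (-⅖ + (-3 + 64))² = (-⅖ + 61)² = (303/5)² = 91809/25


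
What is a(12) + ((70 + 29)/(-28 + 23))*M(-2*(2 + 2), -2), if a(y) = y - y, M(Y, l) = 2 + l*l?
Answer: -594/5 ≈ -118.80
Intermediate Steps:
M(Y, l) = 2 + l**2
a(y) = 0
a(12) + ((70 + 29)/(-28 + 23))*M(-2*(2 + 2), -2) = 0 + ((70 + 29)/(-28 + 23))*(2 + (-2)**2) = 0 + (99/(-5))*(2 + 4) = 0 + (99*(-1/5))*6 = 0 - 99/5*6 = 0 - 594/5 = -594/5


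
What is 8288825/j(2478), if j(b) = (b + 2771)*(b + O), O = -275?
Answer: 8288825/11563547 ≈ 0.71681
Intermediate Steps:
j(b) = (-275 + b)*(2771 + b) (j(b) = (b + 2771)*(b - 275) = (2771 + b)*(-275 + b) = (-275 + b)*(2771 + b))
8288825/j(2478) = 8288825/(-762025 + 2478**2 + 2496*2478) = 8288825/(-762025 + 6140484 + 6185088) = 8288825/11563547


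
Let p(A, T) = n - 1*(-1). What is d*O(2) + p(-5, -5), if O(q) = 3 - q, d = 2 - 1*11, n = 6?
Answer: -2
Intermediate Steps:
d = -9 (d = 2 - 11 = -9)
p(A, T) = 7 (p(A, T) = 6 - 1*(-1) = 6 + 1 = 7)
d*O(2) + p(-5, -5) = -9*(3 - 1*2) + 7 = -9*(3 - 2) + 7 = -9*1 + 7 = -9 + 7 = -2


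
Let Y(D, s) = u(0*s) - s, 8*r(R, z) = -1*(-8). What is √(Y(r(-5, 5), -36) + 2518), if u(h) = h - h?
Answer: √2554 ≈ 50.537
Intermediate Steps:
r(R, z) = 1 (r(R, z) = (-1*(-8))/8 = (⅛)*8 = 1)
u(h) = 0
Y(D, s) = -s (Y(D, s) = 0 - s = -s)
√(Y(r(-5, 5), -36) + 2518) = √(-1*(-36) + 2518) = √(36 + 2518) = √2554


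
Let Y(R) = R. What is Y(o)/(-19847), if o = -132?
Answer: 132/19847 ≈ 0.0066509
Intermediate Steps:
Y(o)/(-19847) = -132/(-19847) = -132*(-1/19847) = 132/19847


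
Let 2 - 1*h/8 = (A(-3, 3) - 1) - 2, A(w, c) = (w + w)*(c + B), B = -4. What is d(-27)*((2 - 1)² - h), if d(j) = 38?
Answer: 342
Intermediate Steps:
A(w, c) = 2*w*(-4 + c) (A(w, c) = (w + w)*(c - 4) = (2*w)*(-4 + c) = 2*w*(-4 + c))
h = -8 (h = 16 - 8*((2*(-3)*(-4 + 3) - 1) - 2) = 16 - 8*((2*(-3)*(-1) - 1) - 2) = 16 - 8*((6 - 1) - 2) = 16 - 8*(5 - 2) = 16 - 8*3 = 16 - 24 = -8)
d(-27)*((2 - 1)² - h) = 38*((2 - 1)² - 1*(-8)) = 38*(1² + 8) = 38*(1 + 8) = 38*9 = 342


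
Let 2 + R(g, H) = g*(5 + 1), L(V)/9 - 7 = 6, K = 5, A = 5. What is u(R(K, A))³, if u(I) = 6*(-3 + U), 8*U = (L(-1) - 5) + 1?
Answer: 19034163/64 ≈ 2.9741e+5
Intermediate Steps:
L(V) = 117 (L(V) = 63 + 9*6 = 63 + 54 = 117)
R(g, H) = -2 + 6*g (R(g, H) = -2 + g*(5 + 1) = -2 + g*6 = -2 + 6*g)
U = 113/8 (U = ((117 - 5) + 1)/8 = (112 + 1)/8 = (⅛)*113 = 113/8 ≈ 14.125)
u(I) = 267/4 (u(I) = 6*(-3 + 113/8) = 6*(89/8) = 267/4)
u(R(K, A))³ = (267/4)³ = 19034163/64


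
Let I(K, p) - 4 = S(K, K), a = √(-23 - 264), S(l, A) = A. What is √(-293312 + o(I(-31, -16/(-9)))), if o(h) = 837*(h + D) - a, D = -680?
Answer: √(-885071 - I*√287) ≈ 0.009 - 940.78*I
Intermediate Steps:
a = I*√287 (a = √(-287) = I*√287 ≈ 16.941*I)
I(K, p) = 4 + K
o(h) = -569160 + 837*h - I*√287 (o(h) = 837*(h - 680) - I*√287 = 837*(-680 + h) - I*√287 = (-569160 + 837*h) - I*√287 = -569160 + 837*h - I*√287)
√(-293312 + o(I(-31, -16/(-9)))) = √(-293312 + (-569160 + 837*(4 - 31) - I*√287)) = √(-293312 + (-569160 + 837*(-27) - I*√287)) = √(-293312 + (-569160 - 22599 - I*√287)) = √(-293312 + (-591759 - I*√287)) = √(-885071 - I*√287)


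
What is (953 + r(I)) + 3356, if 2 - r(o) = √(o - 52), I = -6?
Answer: 4311 - I*√58 ≈ 4311.0 - 7.6158*I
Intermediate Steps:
r(o) = 2 - √(-52 + o) (r(o) = 2 - √(o - 52) = 2 - √(-52 + o))
(953 + r(I)) + 3356 = (953 + (2 - √(-52 - 6))) + 3356 = (953 + (2 - √(-58))) + 3356 = (953 + (2 - I*√58)) + 3356 = (955 - I*√58) + 3356 = 4311 - I*√58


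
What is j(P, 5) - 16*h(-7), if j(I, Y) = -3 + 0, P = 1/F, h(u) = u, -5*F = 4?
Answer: 109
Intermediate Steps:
F = -⅘ (F = -⅕*4 = -⅘ ≈ -0.80000)
P = -5/4 (P = 1/(-⅘) = -5/4 ≈ -1.2500)
j(I, Y) = -3
j(P, 5) - 16*h(-7) = -3 - 16*(-7) = -3 + 112 = 109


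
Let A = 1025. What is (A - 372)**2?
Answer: 426409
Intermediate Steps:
(A - 372)**2 = (1025 - 372)**2 = 653**2 = 426409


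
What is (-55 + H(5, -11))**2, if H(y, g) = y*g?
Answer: 12100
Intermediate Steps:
H(y, g) = g*y
(-55 + H(5, -11))**2 = (-55 - 11*5)**2 = (-55 - 55)**2 = (-110)**2 = 12100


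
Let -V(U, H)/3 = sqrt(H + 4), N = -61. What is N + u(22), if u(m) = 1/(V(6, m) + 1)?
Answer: -14214/233 - 3*sqrt(26)/233 ≈ -61.070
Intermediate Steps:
V(U, H) = -3*sqrt(4 + H) (V(U, H) = -3*sqrt(H + 4) = -3*sqrt(4 + H))
u(m) = 1/(1 - 3*sqrt(4 + m)) (u(m) = 1/(-3*sqrt(4 + m) + 1) = 1/(1 - 3*sqrt(4 + m)))
N + u(22) = -61 - 1/(-1 + 3*sqrt(4 + 22)) = -61 - 1/(-1 + 3*sqrt(26))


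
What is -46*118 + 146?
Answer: -5282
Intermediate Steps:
-46*118 + 146 = -5428 + 146 = -5282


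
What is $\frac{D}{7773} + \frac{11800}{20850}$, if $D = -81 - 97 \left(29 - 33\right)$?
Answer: $\frac{654149}{1080447} \approx 0.60544$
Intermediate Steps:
$D = 307$ ($D = -81 - -388 = -81 + 388 = 307$)
$\frac{D}{7773} + \frac{11800}{20850} = \frac{307}{7773} + \frac{11800}{20850} = 307 \cdot \frac{1}{7773} + 11800 \cdot \frac{1}{20850} = \frac{307}{7773} + \frac{236}{417} = \frac{654149}{1080447}$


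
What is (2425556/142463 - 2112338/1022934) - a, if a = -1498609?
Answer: 109197419571945994/72865123221 ≈ 1.4986e+6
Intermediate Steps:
(2425556/142463 - 2112338/1022934) - a = (2425556/142463 - 2112338/1022934) - 1*(-1498609) = (2425556*(1/142463) - 2112338*1/1022934) + 1498609 = (2425556/142463 - 1056169/511467) + 1498609 = 1090126846405/72865123221 + 1498609 = 109197419571945994/72865123221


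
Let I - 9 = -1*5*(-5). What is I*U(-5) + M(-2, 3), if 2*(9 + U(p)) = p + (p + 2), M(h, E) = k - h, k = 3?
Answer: -437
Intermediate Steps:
I = 34 (I = 9 - 1*5*(-5) = 9 - 5*(-5) = 9 + 25 = 34)
M(h, E) = 3 - h
U(p) = -8 + p (U(p) = -9 + (p + (p + 2))/2 = -9 + (p + (2 + p))/2 = -9 + (2 + 2*p)/2 = -9 + (1 + p) = -8 + p)
I*U(-5) + M(-2, 3) = 34*(-8 - 5) + (3 - 1*(-2)) = 34*(-13) + (3 + 2) = -442 + 5 = -437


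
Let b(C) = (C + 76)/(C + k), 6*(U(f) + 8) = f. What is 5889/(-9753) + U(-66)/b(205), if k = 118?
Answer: -20502990/913531 ≈ -22.444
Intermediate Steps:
U(f) = -8 + f/6
b(C) = (76 + C)/(118 + C) (b(C) = (C + 76)/(C + 118) = (76 + C)/(118 + C))
5889/(-9753) + U(-66)/b(205) = 5889/(-9753) + (-8 + (⅙)*(-66))/(((76 + 205)/(118 + 205))) = 5889*(-1/9753) + (-8 - 11)/((281/323)) = -1963/3251 - 19/((1/323)*281) = -1963/3251 - 19/281/323 = -1963/3251 - 19*323/281 = -1963/3251 - 6137/281 = -20502990/913531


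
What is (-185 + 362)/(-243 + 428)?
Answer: 177/185 ≈ 0.95676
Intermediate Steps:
(-185 + 362)/(-243 + 428) = 177/185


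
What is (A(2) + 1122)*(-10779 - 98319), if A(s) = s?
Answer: -122626152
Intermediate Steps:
(A(2) + 1122)*(-10779 - 98319) = (2 + 1122)*(-10779 - 98319) = 1124*(-109098) = -122626152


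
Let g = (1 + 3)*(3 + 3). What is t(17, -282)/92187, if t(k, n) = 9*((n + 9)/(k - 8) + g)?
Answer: -19/30729 ≈ -0.00061831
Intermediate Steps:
g = 24 (g = 4*6 = 24)
t(k, n) = 216 + 9*(9 + n)/(-8 + k) (t(k, n) = 9*((n + 9)/(k - 8) + 24) = 9*((9 + n)/(-8 + k) + 24) = 9*(24 + (9 + n)/(-8 + k)) = 216 + 9*(9 + n)/(-8 + k))
t(17, -282)/92187 = (9*(-183 - 282 + 24*17)/(-8 + 17))/92187 = (9*(-183 - 282 + 408)/9)*(1/92187) = (9*(1/9)*(-57))*(1/92187) = -57*1/92187 = -19/30729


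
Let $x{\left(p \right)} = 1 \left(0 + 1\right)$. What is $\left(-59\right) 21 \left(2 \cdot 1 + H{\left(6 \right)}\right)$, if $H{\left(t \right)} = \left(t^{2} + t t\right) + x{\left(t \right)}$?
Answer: $-92925$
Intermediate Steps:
$x{\left(p \right)} = 1$ ($x{\left(p \right)} = 1 \cdot 1 = 1$)
$H{\left(t \right)} = 1 + 2 t^{2}$ ($H{\left(t \right)} = \left(t^{2} + t t\right) + 1 = \left(t^{2} + t^{2}\right) + 1 = 2 t^{2} + 1 = 1 + 2 t^{2}$)
$\left(-59\right) 21 \left(2 \cdot 1 + H{\left(6 \right)}\right) = \left(-59\right) 21 \left(2 \cdot 1 + \left(1 + 2 \cdot 6^{2}\right)\right) = - 1239 \left(2 + \left(1 + 2 \cdot 36\right)\right) = - 1239 \left(2 + \left(1 + 72\right)\right) = - 1239 \left(2 + 73\right) = \left(-1239\right) 75 = -92925$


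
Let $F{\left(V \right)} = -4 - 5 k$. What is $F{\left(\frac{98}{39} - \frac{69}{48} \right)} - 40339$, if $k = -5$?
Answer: $-40318$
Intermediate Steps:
$F{\left(V \right)} = 21$ ($F{\left(V \right)} = -4 - -25 = -4 + 25 = 21$)
$F{\left(\frac{98}{39} - \frac{69}{48} \right)} - 40339 = 21 - 40339 = -40318$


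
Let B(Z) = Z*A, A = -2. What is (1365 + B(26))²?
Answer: 1723969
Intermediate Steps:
B(Z) = -2*Z (B(Z) = Z*(-2) = -2*Z)
(1365 + B(26))² = (1365 - 2*26)² = (1365 - 52)² = 1313² = 1723969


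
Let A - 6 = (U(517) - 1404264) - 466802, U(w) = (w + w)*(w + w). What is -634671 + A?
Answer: -1436575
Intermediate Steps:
U(w) = 4*w**2 (U(w) = (2*w)*(2*w) = 4*w**2)
A = -801904 (A = 6 + ((4*517**2 - 1404264) - 466802) = 6 + ((4*267289 - 1404264) - 466802) = 6 + ((1069156 - 1404264) - 466802) = 6 + (-335108 - 466802) = 6 - 801910 = -801904)
-634671 + A = -634671 - 801904 = -1436575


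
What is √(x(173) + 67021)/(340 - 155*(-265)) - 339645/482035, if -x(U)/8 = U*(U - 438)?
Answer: -67929/96407 + √433781/41415 ≈ -0.68870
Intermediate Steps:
x(U) = -8*U*(-438 + U) (x(U) = -8*U*(U - 438) = -8*U*(-438 + U))
√(x(173) + 67021)/(340 - 155*(-265)) - 339645/482035 = √(8*173*(438 - 1*173) + 67021)/(340 - 155*(-265)) - 339645/482035 = √(8*173*(438 - 173) + 67021)/(340 + 41075) - 339645*1/482035 = √(8*173*265 + 67021)/41415 - 67929/96407 = √(366760 + 67021)*(1/41415) - 67929/96407 = √433781*(1/41415) - 67929/96407 = √433781/41415 - 67929/96407 = -67929/96407 + √433781/41415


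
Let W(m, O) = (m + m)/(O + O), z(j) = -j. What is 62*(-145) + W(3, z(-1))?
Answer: -8987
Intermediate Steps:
W(m, O) = m/O (W(m, O) = (2*m)/((2*O)) = (2*m)*(1/(2*O)) = m/O)
62*(-145) + W(3, z(-1)) = 62*(-145) + 3/((-1*(-1))) = -8990 + 3/1 = -8990 + 3*1 = -8990 + 3 = -8987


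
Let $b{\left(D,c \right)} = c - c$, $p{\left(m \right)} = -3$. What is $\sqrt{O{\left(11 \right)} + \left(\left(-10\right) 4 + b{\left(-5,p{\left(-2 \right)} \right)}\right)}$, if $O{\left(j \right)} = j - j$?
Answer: $2 i \sqrt{10} \approx 6.3246 i$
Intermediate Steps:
$b{\left(D,c \right)} = 0$
$O{\left(j \right)} = 0$
$\sqrt{O{\left(11 \right)} + \left(\left(-10\right) 4 + b{\left(-5,p{\left(-2 \right)} \right)}\right)} = \sqrt{0 + \left(\left(-10\right) 4 + 0\right)} = \sqrt{0 + \left(-40 + 0\right)} = \sqrt{0 - 40} = \sqrt{-40} = 2 i \sqrt{10}$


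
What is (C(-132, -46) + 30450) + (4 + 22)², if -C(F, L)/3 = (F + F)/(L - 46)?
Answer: 715700/23 ≈ 31117.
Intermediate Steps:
C(F, L) = -6*F/(-46 + L) (C(F, L) = -3*(F + F)/(L - 46) = -3*2*F/(-46 + L) = -6*F/(-46 + L))
(C(-132, -46) + 30450) + (4 + 22)² = (-6*(-132)/(-46 - 46) + 30450) + (4 + 22)² = (-6*(-132)/(-92) + 30450) + 26² = (-6*(-132)*(-1/92) + 30450) + 676 = (-198/23 + 30450) + 676 = 700152/23 + 676 = 715700/23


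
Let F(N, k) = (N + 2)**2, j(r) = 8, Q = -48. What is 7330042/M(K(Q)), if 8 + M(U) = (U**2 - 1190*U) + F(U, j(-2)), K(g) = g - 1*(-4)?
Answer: 3665021/28026 ≈ 130.77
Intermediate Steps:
K(g) = 4 + g (K(g) = g + 4 = 4 + g)
F(N, k) = (2 + N)**2
M(U) = -8 + U**2 + (2 + U)**2 - 1190*U (M(U) = -8 + ((U**2 - 1190*U) + (2 + U)**2) = -8 + (U**2 + (2 + U)**2 - 1190*U) = -8 + U**2 + (2 + U)**2 - 1190*U)
7330042/M(K(Q)) = 7330042/(-4 - 1186*(4 - 48) + 2*(4 - 48)**2) = 7330042/(-4 - 1186*(-44) + 2*(-44)**2) = 7330042/(-4 + 52184 + 2*1936) = 7330042/(-4 + 52184 + 3872) = 7330042/56052 = 7330042*(1/56052) = 3665021/28026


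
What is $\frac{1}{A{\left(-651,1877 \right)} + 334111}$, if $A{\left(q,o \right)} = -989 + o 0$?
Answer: $\frac{1}{333122} \approx 3.0019 \cdot 10^{-6}$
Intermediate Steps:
$A{\left(q,o \right)} = -989$ ($A{\left(q,o \right)} = -989 + 0 = -989$)
$\frac{1}{A{\left(-651,1877 \right)} + 334111} = \frac{1}{-989 + 334111} = \frac{1}{333122}$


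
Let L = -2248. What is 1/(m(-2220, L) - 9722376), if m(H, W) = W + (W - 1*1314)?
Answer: -1/9728186 ≈ -1.0279e-7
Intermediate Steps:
m(H, W) = -1314 + 2*W (m(H, W) = W + (W - 1314) = W + (-1314 + W) = -1314 + 2*W)
1/(m(-2220, L) - 9722376) = 1/((-1314 + 2*(-2248)) - 9722376) = 1/((-1314 - 4496) - 9722376) = 1/(-5810 - 9722376) = 1/(-9728186) = -1/9728186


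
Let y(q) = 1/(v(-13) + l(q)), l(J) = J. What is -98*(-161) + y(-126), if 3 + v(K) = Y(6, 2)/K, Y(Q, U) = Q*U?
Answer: 26649029/1689 ≈ 15778.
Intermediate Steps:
v(K) = -3 + 12/K (v(K) = -3 + (6*2)/K = -3 + 12/K)
y(q) = 1/(-51/13 + q) (y(q) = 1/((-3 + 12/(-13)) + q) = 1/((-3 + 12*(-1/13)) + q) = 1/((-3 - 12/13) + q) = 1/(-51/13 + q))
-98*(-161) + y(-126) = -98*(-161) + 13/(-51 + 13*(-126)) = 15778 + 13/(-51 - 1638) = 15778 + 13/(-1689) = 15778 + 13*(-1/1689) = 15778 - 13/1689 = 26649029/1689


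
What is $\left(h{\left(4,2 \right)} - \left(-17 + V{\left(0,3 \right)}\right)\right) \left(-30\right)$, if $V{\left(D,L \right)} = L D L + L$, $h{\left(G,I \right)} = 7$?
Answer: $-630$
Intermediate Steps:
$V{\left(D,L \right)} = L + D L^{2}$ ($V{\left(D,L \right)} = D L L + L = D L^{2} + L = L + D L^{2}$)
$\left(h{\left(4,2 \right)} - \left(-17 + V{\left(0,3 \right)}\right)\right) \left(-30\right) = \left(7 + \left(17 - 3 \left(1 + 0 \cdot 3\right)\right)\right) \left(-30\right) = \left(7 + \left(17 - 3 \left(1 + 0\right)\right)\right) \left(-30\right) = \left(7 + \left(17 - 3 \cdot 1\right)\right) \left(-30\right) = \left(7 + \left(17 - 3\right)\right) \left(-30\right) = \left(7 + 14\right) \left(-30\right) = 21 \left(-30\right) = -630$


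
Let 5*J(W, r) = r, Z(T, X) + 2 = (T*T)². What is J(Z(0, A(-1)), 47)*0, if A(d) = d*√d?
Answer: 0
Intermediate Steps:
A(d) = d^(3/2)
Z(T, X) = -2 + T⁴ (Z(T, X) = -2 + (T*T)² = -2 + (T²)² = -2 + T⁴)
J(W, r) = r/5
J(Z(0, A(-1)), 47)*0 = ((⅕)*47)*0 = (47/5)*0 = 0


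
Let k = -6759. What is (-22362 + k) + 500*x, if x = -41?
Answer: -49621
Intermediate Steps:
(-22362 + k) + 500*x = (-22362 - 6759) + 500*(-41) = -29121 - 20500 = -49621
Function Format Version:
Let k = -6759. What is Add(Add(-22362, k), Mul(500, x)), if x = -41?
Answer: -49621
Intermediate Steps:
Add(Add(-22362, k), Mul(500, x)) = Add(Add(-22362, -6759), Mul(500, -41)) = Add(-29121, -20500) = -49621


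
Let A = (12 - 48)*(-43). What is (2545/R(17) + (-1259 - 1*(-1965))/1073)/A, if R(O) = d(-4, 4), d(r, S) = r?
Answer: -2727961/6644016 ≈ -0.41059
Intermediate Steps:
A = 1548 (A = -36*(-43) = 1548)
R(O) = -4
(2545/R(17) + (-1259 - 1*(-1965))/1073)/A = (2545/(-4) + (-1259 - 1*(-1965))/1073)/1548 = (2545*(-1/4) + (-1259 + 1965)*(1/1073))*(1/1548) = (-2545/4 + 706*(1/1073))*(1/1548) = (-2545/4 + 706/1073)*(1/1548) = -2727961/4292*1/1548 = -2727961/6644016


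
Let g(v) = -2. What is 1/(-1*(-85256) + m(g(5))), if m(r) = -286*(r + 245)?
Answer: 1/15758 ≈ 6.3460e-5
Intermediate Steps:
m(r) = -70070 - 286*r (m(r) = -286*(245 + r) = -70070 - 286*r)
1/(-1*(-85256) + m(g(5))) = 1/(-1*(-85256) + (-70070 - 286*(-2))) = 1/(85256 + (-70070 + 572)) = 1/(85256 - 69498) = 1/15758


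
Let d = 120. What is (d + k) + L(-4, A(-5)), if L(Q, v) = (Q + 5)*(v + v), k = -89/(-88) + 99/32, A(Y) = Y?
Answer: 40165/352 ≈ 114.11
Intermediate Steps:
k = 1445/352 (k = -89*(-1/88) + 99*(1/32) = 89/88 + 99/32 = 1445/352 ≈ 4.1051)
L(Q, v) = 2*v*(5 + Q) (L(Q, v) = (5 + Q)*(2*v) = 2*v*(5 + Q))
(d + k) + L(-4, A(-5)) = (120 + 1445/352) + 2*(-5)*(5 - 4) = 43685/352 + 2*(-5)*1 = 43685/352 - 10 = 40165/352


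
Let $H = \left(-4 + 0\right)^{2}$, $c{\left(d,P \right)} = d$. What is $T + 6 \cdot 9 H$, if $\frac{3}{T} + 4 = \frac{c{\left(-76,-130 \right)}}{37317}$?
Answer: $\frac{128921265}{149344} \approx 863.25$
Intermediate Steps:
$H = 16$ ($H = \left(-4\right)^{2} = 16$)
$T = - \frac{111951}{149344}$ ($T = \frac{3}{-4 - \frac{76}{37317}} = \frac{3}{- \frac{149344}{37317}} = 3 \left(- \frac{37317}{149344}\right) = - \frac{111951}{149344} \approx -0.74962$)
$T + 6 \cdot 9 H = - \frac{111951}{149344} + 6 \cdot 9 \cdot 16 = - \frac{111951}{149344} + 54 \cdot 16 = - \frac{111951}{149344} + 864 = \frac{128921265}{149344}$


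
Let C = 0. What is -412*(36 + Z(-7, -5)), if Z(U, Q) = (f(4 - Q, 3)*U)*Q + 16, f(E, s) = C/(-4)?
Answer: -21424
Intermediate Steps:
f(E, s) = 0 (f(E, s) = 0/(-4) = 0*(-¼) = 0)
Z(U, Q) = 16 (Z(U, Q) = (0*U)*Q + 16 = 0*Q + 16 = 0 + 16 = 16)
-412*(36 + Z(-7, -5)) = -412*(36 + 16) = -412*52 = -21424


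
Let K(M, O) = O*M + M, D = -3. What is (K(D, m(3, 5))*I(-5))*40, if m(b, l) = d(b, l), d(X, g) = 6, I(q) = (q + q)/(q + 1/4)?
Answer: -33600/19 ≈ -1768.4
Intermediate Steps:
I(q) = 2*q/(1/4 + q) (I(q) = (2*q)/(q + 1*(1/4)) = (2*q)/(q + 1/4) = (2*q)/(1/4 + q) = 2*q/(1/4 + q))
m(b, l) = 6
K(M, O) = M + M*O (K(M, O) = M*O + M = M + M*O)
(K(D, m(3, 5))*I(-5))*40 = ((-3*(1 + 6))*(8*(-5)/(1 + 4*(-5))))*40 = ((-3*7)*(8*(-5)/(1 - 20)))*40 = -168*(-5)/(-19)*40 = -168*(-5)*(-1)/19*40 = -21*40/19*40 = -840/19*40 = -33600/19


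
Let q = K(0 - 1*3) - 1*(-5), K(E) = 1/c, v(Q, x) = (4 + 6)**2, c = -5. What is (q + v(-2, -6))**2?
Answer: 274576/25 ≈ 10983.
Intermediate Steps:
v(Q, x) = 100 (v(Q, x) = 10**2 = 100)
K(E) = -1/5 (K(E) = 1/(-5) = -1/5)
q = 24/5 (q = -1/5 - 1*(-5) = -1/5 + 5 = 24/5 ≈ 4.8000)
(q + v(-2, -6))**2 = (24/5 + 100)**2 = (524/5)**2 = 274576/25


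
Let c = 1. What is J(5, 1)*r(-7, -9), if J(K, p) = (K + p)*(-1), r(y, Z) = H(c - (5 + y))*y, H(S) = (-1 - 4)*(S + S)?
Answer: -1260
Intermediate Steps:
H(S) = -10*S
r(y, Z) = y*(40 + 10*y) (r(y, Z) = (-10*(1 - (5 + y)))*y = (-10*(1 + (-5 - y)))*y = (-10*(-4 - y))*y = (40 + 10*y)*y = y*(40 + 10*y))
J(K, p) = -K - p
J(5, 1)*r(-7, -9) = (-1*5 - 1*1)*(10*(-7)*(4 - 7)) = (-5 - 1)*(10*(-7)*(-3)) = -6*210 = -1260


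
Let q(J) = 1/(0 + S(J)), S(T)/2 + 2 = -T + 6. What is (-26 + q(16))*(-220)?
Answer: 34375/6 ≈ 5729.2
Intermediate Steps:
S(T) = 8 - 2*T (S(T) = -4 + 2*(-T + 6) = -4 + 2*(6 - T) = -4 + (12 - 2*T) = 8 - 2*T)
q(J) = 1/(8 - 2*J) (q(J) = 1/(0 + (8 - 2*J)) = 1/(8 - 2*J))
(-26 + q(16))*(-220) = (-26 - 1/(-8 + 2*16))*(-220) = (-26 - 1/(-8 + 32))*(-220) = (-26 - 1/24)*(-220) = -625/24*(-220) = 34375/6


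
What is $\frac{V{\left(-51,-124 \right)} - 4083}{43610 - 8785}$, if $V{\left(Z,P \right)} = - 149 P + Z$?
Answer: $\frac{14342}{34825} \approx 0.41183$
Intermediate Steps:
$V{\left(Z,P \right)} = Z - 149 P$
$\frac{V{\left(-51,-124 \right)} - 4083}{43610 - 8785} = \frac{\left(-51 - -18476\right) - 4083}{43610 - 8785} = \frac{\left(-51 + 18476\right) - 4083}{34825} = \left(18425 - 4083\right) \frac{1}{34825} = 14342 \cdot \frac{1}{34825} = \frac{14342}{34825}$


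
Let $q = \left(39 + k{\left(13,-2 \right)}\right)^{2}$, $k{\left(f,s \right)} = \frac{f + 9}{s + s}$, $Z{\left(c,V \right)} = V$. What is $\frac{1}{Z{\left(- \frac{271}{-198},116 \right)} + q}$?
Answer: $\frac{4}{4953} \approx 0.00080759$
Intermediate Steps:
$k{\left(f,s \right)} = \frac{9 + f}{2 s}$
$q = \frac{4489}{4}$ ($q = \left(39 + \frac{9 + 13}{2 \left(-2\right)}\right)^{2} = \left(39 + \frac{1}{2} \left(- \frac{1}{2}\right) 22\right)^{2} = \left(39 - \frac{11}{2}\right)^{2} = \left(\frac{67}{2}\right)^{2} = \frac{4489}{4} \approx 1122.3$)
$\frac{1}{Z{\left(- \frac{271}{-198},116 \right)} + q} = \frac{1}{116 + \frac{4489}{4}} = \frac{1}{\frac{4953}{4}} = \frac{4}{4953}$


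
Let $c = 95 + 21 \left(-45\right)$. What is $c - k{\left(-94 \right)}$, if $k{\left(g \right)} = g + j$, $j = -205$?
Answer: $-551$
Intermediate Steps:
$c = -850$ ($c = 95 - 945 = -850$)
$k{\left(g \right)} = -205 + g$ ($k{\left(g \right)} = g - 205 = -205 + g$)
$c - k{\left(-94 \right)} = -850 - \left(-205 - 94\right) = -850 - -299 = -850 + 299 = -551$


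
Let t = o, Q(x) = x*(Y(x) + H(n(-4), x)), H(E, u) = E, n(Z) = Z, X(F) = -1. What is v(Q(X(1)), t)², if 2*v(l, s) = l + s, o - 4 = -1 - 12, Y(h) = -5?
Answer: 0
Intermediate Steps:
Q(x) = -9*x (Q(x) = x*(-5 - 4) = x*(-9) = -9*x)
o = -9 (o = 4 + (-1 - 12) = 4 - 13 = -9)
t = -9
v(l, s) = l/2 + s/2 (v(l, s) = (l + s)/2 = l/2 + s/2)
v(Q(X(1)), t)² = ((-9*(-1))/2 + (½)*(-9))² = ((½)*9 - 9/2)² = (9/2 - 9/2)² = 0² = 0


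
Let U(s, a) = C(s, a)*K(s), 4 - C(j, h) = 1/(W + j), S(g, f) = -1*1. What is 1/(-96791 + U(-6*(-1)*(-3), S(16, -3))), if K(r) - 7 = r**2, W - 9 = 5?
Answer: -4/381537 ≈ -1.0484e-5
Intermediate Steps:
W = 14 (W = 9 + 5 = 14)
S(g, f) = -1
C(j, h) = 4 - 1/(14 + j)
K(r) = 7 + r**2
U(s, a) = (7 + s**2)*(55 + 4*s)/(14 + s) (U(s, a) = ((55 + 4*s)/(14 + s))*(7 + s**2) = (7 + s**2)*(55 + 4*s)/(14 + s))
1/(-96791 + U(-6*(-1)*(-3), S(16, -3))) = 1/(-96791 + (7 + (-6*(-1)*(-3))**2)*(55 + 4*(-6*(-1)*(-3)))/(14 - 6*(-1)*(-3))) = 1/(-96791 + (7 + (6*(-3))**2)*(55 + 4*(6*(-3)))/(14 + 6*(-3))) = 1/(-96791 + (7 + (-18)**2)*(55 + 4*(-18))/(14 - 18)) = 1/(-96791 + (7 + 324)*(55 - 72)/(-4)) = 1/(-96791 - 1/4*331*(-17)) = 1/(-96791 + 5627/4) = 1/(-381537/4) = -4/381537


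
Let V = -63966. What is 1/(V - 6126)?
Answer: -1/70092 ≈ -1.4267e-5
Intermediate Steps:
1/(V - 6126) = 1/(-63966 - 6126) = 1/(-70092) = -1/70092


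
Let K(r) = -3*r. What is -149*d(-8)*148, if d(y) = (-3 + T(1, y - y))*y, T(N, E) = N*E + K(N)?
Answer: -1058496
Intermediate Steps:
T(N, E) = -3*N + E*N (T(N, E) = N*E - 3*N = E*N - 3*N = -3*N + E*N)
d(y) = -6*y (d(y) = (-3 + 1*(-3 + (y - y)))*y = (-3 + 1*(-3 + 0))*y = (-3 + 1*(-3))*y = (-3 - 3)*y = -6*y)
-149*d(-8)*148 = -(-894)*(-8)*148 = -149*48*148 = -7152*148 = -1058496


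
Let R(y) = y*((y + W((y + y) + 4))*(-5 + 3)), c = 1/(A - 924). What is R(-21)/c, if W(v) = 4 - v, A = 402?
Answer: -460404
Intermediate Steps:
c = -1/522 (c = 1/(402 - 924) = 1/(-522) = -1/522 ≈ -0.0019157)
R(y) = 2*y² (R(y) = y*((y + (4 - ((y + y) + 4)))*(-5 + 3)) = y*((y + (4 - (2*y + 4)))*(-2)) = y*((y + (4 - (4 + 2*y)))*(-2)) = y*((y + (4 + (-4 - 2*y)))*(-2)) = y*((y - 2*y)*(-2)) = y*(-y*(-2)) = y*(2*y) = 2*y²)
R(-21)/c = (2*(-21)²)/(-1/522) = (2*441)*(-522) = 882*(-522) = -460404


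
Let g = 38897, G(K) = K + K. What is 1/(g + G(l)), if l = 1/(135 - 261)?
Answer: 63/2450510 ≈ 2.5709e-5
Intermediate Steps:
l = -1/126 (l = 1/(-126) = -1/126 ≈ -0.0079365)
G(K) = 2*K
1/(g + G(l)) = 1/(38897 + 2*(-1/126)) = 1/(38897 - 1/63) = 1/(2450510/63) = 63/2450510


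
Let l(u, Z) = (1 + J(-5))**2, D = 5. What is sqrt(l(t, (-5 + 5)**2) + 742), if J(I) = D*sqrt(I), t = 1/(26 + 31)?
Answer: sqrt(618 + 10*I*sqrt(5)) ≈ 24.864 + 0.4497*I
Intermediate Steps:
t = 1/57 ≈ 0.017544
J(I) = 5*sqrt(I)
l(u, Z) = (1 + 5*I*sqrt(5))**2 (l(u, Z) = (1 + 5*sqrt(-5))**2 = (1 + 5*(I*sqrt(5)))**2 = (1 + 5*I*sqrt(5))**2)
sqrt(l(t, (-5 + 5)**2) + 742) = sqrt((-124 + 10*I*sqrt(5)) + 742) = sqrt(618 + 10*I*sqrt(5))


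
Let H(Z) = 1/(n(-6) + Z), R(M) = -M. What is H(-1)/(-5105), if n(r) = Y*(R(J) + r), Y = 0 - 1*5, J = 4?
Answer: -1/250145 ≈ -3.9977e-6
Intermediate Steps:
Y = -5 (Y = 0 - 5 = -5)
n(r) = 20 - 5*r (n(r) = -5*(-1*4 + r) = -5*(-4 + r) = 20 - 5*r)
H(Z) = 1/(50 + Z) (H(Z) = 1/((20 - 5*(-6)) + Z) = 1/((20 + 30) + Z) = 1/(50 + Z))
H(-1)/(-5105) = 1/((50 - 1)*(-5105)) = -1/5105/49 = (1/49)*(-1/5105) = -1/250145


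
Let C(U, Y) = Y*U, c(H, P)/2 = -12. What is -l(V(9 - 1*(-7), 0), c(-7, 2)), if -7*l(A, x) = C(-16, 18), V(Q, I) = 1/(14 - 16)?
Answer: -288/7 ≈ -41.143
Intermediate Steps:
V(Q, I) = -1/2 (V(Q, I) = 1/(-2) = -1/2)
c(H, P) = -24 (c(H, P) = 2*(-12) = -24)
C(U, Y) = U*Y
l(A, x) = 288/7 (l(A, x) = -(-16)*18/7 = -1/7*(-288) = 288/7)
-l(V(9 - 1*(-7), 0), c(-7, 2)) = -1*288/7 = -288/7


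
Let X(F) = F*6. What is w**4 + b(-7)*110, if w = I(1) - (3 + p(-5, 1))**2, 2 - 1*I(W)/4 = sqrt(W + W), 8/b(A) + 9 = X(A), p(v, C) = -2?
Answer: 653603/51 - 9072*sqrt(2) ≈ -14.000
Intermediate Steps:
X(F) = 6*F
b(A) = 8/(-9 + 6*A)
I(W) = 8 - 4*sqrt(2)*sqrt(W) (I(W) = 8 - 4*sqrt(W + W) = 8 - 4*sqrt(2)*sqrt(W))
w = 7 - 4*sqrt(2) (w = (8 - 4*sqrt(2)*sqrt(1)) - (3 - 2)**2 = (8 - 4*sqrt(2)*1) - 1*1**2 = (8 - 4*sqrt(2)) - 1*1 = (8 - 4*sqrt(2)) - 1 = 7 - 4*sqrt(2) ≈ 1.3431)
w**4 + b(-7)*110 = (7 - 4*sqrt(2))**4 + (8/(3*(-3 + 2*(-7))))*110 = (7 - 4*sqrt(2))**4 + (8/(3*(-3 - 14)))*110 = (7 - 4*sqrt(2))**4 + ((8/3)/(-17))*110 = (7 - 4*sqrt(2))**4 + ((8/3)*(-1/17))*110 = (7 - 4*sqrt(2))**4 - 8/51*110 = (7 - 4*sqrt(2))**4 - 880/51 = -880/51 + (7 - 4*sqrt(2))**4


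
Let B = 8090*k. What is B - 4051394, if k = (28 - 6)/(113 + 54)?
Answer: -676404818/167 ≈ -4.0503e+6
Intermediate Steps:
k = 22/167 ≈ 0.13174
B = 177980/167 (B = 8090*(22/167) = 177980/167 ≈ 1065.7)
B - 4051394 = 177980/167 - 4051394 = -676404818/167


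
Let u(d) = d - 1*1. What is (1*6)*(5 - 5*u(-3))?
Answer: 150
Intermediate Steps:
u(d) = -1 + d (u(d) = d - 1 = -1 + d)
(1*6)*(5 - 5*u(-3)) = (1*6)*(5 - 5*(-1 - 3)) = 6*(5 - 5*(-4)) = 6*(5 + 20) = 6*25 = 150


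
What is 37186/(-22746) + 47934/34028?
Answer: -43764611/193500222 ≈ -0.22617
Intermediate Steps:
37186/(-22746) + 47934/34028 = 37186*(-1/22746) + 47934*(1/34028) = -18593/11373 + 23967/17014 = -43764611/193500222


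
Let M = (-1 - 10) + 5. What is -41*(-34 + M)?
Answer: 1640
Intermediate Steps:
M = -6 (M = -11 + 5 = -6)
-41*(-34 + M) = -41*(-34 - 6) = -41*(-40) = 1640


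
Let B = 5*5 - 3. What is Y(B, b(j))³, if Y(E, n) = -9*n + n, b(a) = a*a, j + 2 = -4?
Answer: -23887872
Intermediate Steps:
j = -6 (j = -2 - 4 = -6)
b(a) = a²
B = 22 (B = 25 - 3 = 22)
Y(E, n) = -8*n
Y(B, b(j))³ = (-8*(-6)²)³ = (-8*36)³ = (-288)³ = -23887872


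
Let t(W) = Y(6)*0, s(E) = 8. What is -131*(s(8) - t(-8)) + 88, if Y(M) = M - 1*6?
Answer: -960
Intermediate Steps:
Y(M) = -6 + M (Y(M) = M - 6 = -6 + M)
t(W) = 0 (t(W) = (-6 + 6)*0 = 0*0 = 0)
-131*(s(8) - t(-8)) + 88 = -131*(8 - 1*0) + 88 = -131*(8 + 0) + 88 = -131*8 + 88 = -1048 + 88 = -960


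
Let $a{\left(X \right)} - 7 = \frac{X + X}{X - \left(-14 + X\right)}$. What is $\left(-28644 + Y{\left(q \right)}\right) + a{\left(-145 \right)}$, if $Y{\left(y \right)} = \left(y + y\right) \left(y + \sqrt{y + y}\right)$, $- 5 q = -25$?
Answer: $- \frac{200254}{7} + 10 \sqrt{10} \approx -28576.0$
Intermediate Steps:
$q = 5$ ($q = \left(- \frac{1}{5}\right) \left(-25\right) = 5$)
$a{\left(X \right)} = 7 + \frac{X}{7}$ ($a{\left(X \right)} = 7 + \frac{X + X}{X - \left(-14 + X\right)} = 7 + \frac{2 X}{14} = 7 + 2 X \frac{1}{14} = 7 + \frac{X}{7}$)
$Y{\left(y \right)} = 2 y \left(y + \sqrt{2} \sqrt{y}\right)$ ($Y{\left(y \right)} = 2 y \left(y + \sqrt{2 y}\right) = 2 y \left(y + \sqrt{2} \sqrt{y}\right)$)
$\left(-28644 + Y{\left(q \right)}\right) + a{\left(-145 \right)} = \left(-28644 + \left(2 \cdot 5^{2} + 2 \sqrt{2} \cdot 5^{\frac{3}{2}}\right)\right) + \left(7 + \frac{1}{7} \left(-145\right)\right) = \left(-28644 + \left(2 \cdot 25 + 2 \sqrt{2} \cdot 5 \sqrt{5}\right)\right) + \left(7 - \frac{145}{7}\right) = \left(-28644 + \left(50 + 10 \sqrt{10}\right)\right) - \frac{96}{7} = \left(-28594 + 10 \sqrt{10}\right) - \frac{96}{7} = - \frac{200254}{7} + 10 \sqrt{10}$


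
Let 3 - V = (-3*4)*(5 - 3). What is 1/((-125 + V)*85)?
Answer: -1/8330 ≈ -0.00012005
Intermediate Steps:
V = 27 (V = 3 - (-3*4)*(5 - 3) = 3 - (-12)*2 = 3 - 1*(-24) = 3 + 24 = 27)
1/((-125 + V)*85) = 1/((-125 + 27)*85) = 1/(-98*85) = 1/(-8330) = -1/8330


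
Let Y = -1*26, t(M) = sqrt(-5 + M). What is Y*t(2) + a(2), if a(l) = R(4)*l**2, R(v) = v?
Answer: 16 - 26*I*sqrt(3) ≈ 16.0 - 45.033*I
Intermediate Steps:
Y = -26
a(l) = 4*l**2
Y*t(2) + a(2) = -26*sqrt(-5 + 2) + 4*2**2 = -26*I*sqrt(3) + 4*4 = -26*I*sqrt(3) + 16 = 16 - 26*I*sqrt(3)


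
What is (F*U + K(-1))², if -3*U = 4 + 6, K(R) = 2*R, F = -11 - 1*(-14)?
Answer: 144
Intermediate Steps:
F = 3 (F = -11 + 14 = 3)
U = -10/3 (U = -(4 + 6)/3 = -⅓*10 = -10/3 ≈ -3.3333)
(F*U + K(-1))² = (3*(-10/3) + 2*(-1))² = (-10 - 2)² = (-12)² = 144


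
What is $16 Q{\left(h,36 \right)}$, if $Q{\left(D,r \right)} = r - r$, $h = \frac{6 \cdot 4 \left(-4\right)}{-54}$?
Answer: $0$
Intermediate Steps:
$h = \frac{16}{9}$ ($h = 24 \left(-4\right) \left(- \frac{1}{54}\right) = \left(-96\right) \left(- \frac{1}{54}\right) = \frac{16}{9} \approx 1.7778$)
$Q{\left(D,r \right)} = 0$
$16 Q{\left(h,36 \right)} = 16 \cdot 0 = 0$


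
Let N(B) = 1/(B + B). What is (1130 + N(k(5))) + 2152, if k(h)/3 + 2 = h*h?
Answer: 452917/138 ≈ 3282.0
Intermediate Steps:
k(h) = -6 + 3*h² (k(h) = -6 + 3*(h*h) = -6 + 3*h²)
N(B) = 1/(2*B)
(1130 + N(k(5))) + 2152 = (1130 + 1/(2*(-6 + 3*5²))) + 2152 = (1130 + 1/(2*(-6 + 3*25))) + 2152 = (1130 + 1/(2*(-6 + 75))) + 2152 = (1130 + (½)/69) + 2152 = (1130 + (½)*(1/69)) + 2152 = (1130 + 1/138) + 2152 = 155941/138 + 2152 = 452917/138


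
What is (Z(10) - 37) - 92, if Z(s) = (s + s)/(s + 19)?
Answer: -3721/29 ≈ -128.31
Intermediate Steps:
Z(s) = 2*s/(19 + s) (Z(s) = (2*s)/(19 + s) = 2*s/(19 + s))
(Z(10) - 37) - 92 = (2*10/(19 + 10) - 37) - 92 = (2*10/29 - 37) - 92 = (2*10*(1/29) - 37) - 92 = (20/29 - 37) - 92 = -1053/29 - 92 = -3721/29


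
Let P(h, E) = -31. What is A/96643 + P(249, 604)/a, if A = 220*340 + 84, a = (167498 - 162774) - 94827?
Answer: 6750268985/8707824229 ≈ 0.77520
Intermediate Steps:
a = -90103 (a = 4724 - 94827 = -90103)
A = 74884 (A = 74800 + 84 = 74884)
A/96643 + P(249, 604)/a = 74884/96643 - 31/(-90103) = 74884*(1/96643) - 31*(-1/90103) = 74884/96643 + 31/90103 = 6750268985/8707824229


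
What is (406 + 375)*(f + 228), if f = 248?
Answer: 371756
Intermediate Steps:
(406 + 375)*(f + 228) = (406 + 375)*(248 + 228) = 781*476 = 371756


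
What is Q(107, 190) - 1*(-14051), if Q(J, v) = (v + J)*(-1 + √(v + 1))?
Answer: 13754 + 297*√191 ≈ 17859.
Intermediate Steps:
Q(J, v) = (-1 + √(1 + v))*(J + v) (Q(J, v) = (J + v)*(-1 + √(1 + v)) = (-1 + √(1 + v))*(J + v))
Q(107, 190) - 1*(-14051) = (-1*107 - 1*190 + 107*√(1 + 190) + 190*√(1 + 190)) - 1*(-14051) = (-107 - 190 + 107*√191 + 190*√191) + 14051 = (-297 + 297*√191) + 14051 = 13754 + 297*√191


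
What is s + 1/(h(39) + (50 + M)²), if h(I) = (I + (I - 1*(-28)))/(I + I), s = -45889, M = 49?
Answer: -17542997549/382292 ≈ -45889.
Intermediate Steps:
h(I) = (28 + 2*I)/(2*I) (h(I) = (I + (I + 28))/((2*I)) = (I + (28 + I))*(1/(2*I)) = (28 + 2*I)*(1/(2*I)) = (28 + 2*I)/(2*I))
s + 1/(h(39) + (50 + M)²) = -45889 + 1/((14 + 39)/39 + (50 + 49)²) = -45889 + 1/((1/39)*53 + 99²) = -45889 + 1/(53/39 + 9801) = -45889 + 1/(382292/39) = -45889 + 39/382292 = -17542997549/382292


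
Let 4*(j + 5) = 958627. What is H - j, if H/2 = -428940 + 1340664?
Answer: 6335185/4 ≈ 1.5838e+6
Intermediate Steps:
H = 1823448 (H = 2*(-428940 + 1340664) = 2*911724 = 1823448)
j = 958607/4 (j = -5 + (¼)*958627 = -5 + 958627/4 = 958607/4 ≈ 2.3965e+5)
H - j = 1823448 - 1*958607/4 = 1823448 - 958607/4 = 6335185/4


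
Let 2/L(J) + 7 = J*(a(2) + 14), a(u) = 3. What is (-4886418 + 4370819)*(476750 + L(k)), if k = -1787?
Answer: -3734619030121651/15193 ≈ -2.4581e+11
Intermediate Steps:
L(J) = 2/(-7 + 17*J) (L(J) = 2/(-7 + J*(3 + 14)) = 2/(-7 + J*17) = 2/(-7 + 17*J))
(-4886418 + 4370819)*(476750 + L(k)) = (-4886418 + 4370819)*(476750 + 2/(-7 + 17*(-1787))) = -515599*(476750 + 2/(-7 - 30379)) = -515599*(476750 + 2/(-30386)) = -515599*(476750 + 2*(-1/30386)) = -515599*(476750 - 1/15193) = -515599*7243262749/15193 = -3734619030121651/15193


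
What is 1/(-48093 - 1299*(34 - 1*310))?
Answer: 1/310431 ≈ 3.2213e-6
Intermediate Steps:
1/(-48093 - 1299*(34 - 1*310)) = 1/(-48093 - 1299*(34 - 310)) = 1/(-48093 - 1299*(-276)) = 1/(-48093 + 358524) = 1/310431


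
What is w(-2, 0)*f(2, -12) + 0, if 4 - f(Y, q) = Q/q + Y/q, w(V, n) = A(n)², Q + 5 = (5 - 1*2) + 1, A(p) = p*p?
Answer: 0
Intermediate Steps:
A(p) = p²
Q = -1 (Q = -5 + ((5 - 1*2) + 1) = -5 + ((5 - 2) + 1) = -5 + (3 + 1) = -5 + 4 = -1)
w(V, n) = n⁴ (w(V, n) = (n²)² = n⁴)
f(Y, q) = 4 + 1/q - Y/q (f(Y, q) = 4 - (-1/q + Y/q) = 4 + (1/q - Y/q) = 4 + 1/q - Y/q)
w(-2, 0)*f(2, -12) + 0 = 0⁴*((1 - 1*2 + 4*(-12))/(-12)) + 0 = 0*(-(1 - 2 - 48)/12) + 0 = 0*(-1/12*(-49)) + 0 = 0*(49/12) + 0 = 0 + 0 = 0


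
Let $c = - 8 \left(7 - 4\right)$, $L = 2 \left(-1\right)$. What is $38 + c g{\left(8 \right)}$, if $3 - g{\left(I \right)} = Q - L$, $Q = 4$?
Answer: $110$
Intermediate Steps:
$L = -2$
$g{\left(I \right)} = -3$ ($g{\left(I \right)} = 3 - \left(4 - -2\right) = 3 - \left(4 + 2\right) = 3 - 6 = -3$)
$c = -24$ ($c = \left(-8\right) 3 = -24$)
$38 + c g{\left(8 \right)} = 38 - -72 = 38 + 72 = 110$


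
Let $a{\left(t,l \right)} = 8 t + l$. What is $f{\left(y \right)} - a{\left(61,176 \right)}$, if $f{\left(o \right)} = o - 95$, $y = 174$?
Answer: $-585$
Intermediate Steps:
$f{\left(o \right)} = -95 + o$
$a{\left(t,l \right)} = l + 8 t$
$f{\left(y \right)} - a{\left(61,176 \right)} = \left(-95 + 174\right) - \left(176 + 8 \cdot 61\right) = 79 - \left(176 + 488\right) = 79 - 664 = -585$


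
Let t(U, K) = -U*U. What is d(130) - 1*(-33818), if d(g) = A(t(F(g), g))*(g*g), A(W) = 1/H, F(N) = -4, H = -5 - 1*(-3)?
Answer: 25368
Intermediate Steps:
H = -2 (H = -5 + 3 = -2)
t(U, K) = -U²
A(W) = -½ (A(W) = 1/(-2) = -½)
d(g) = -g²/2 (d(g) = -g*g/2 = -g²/2)
d(130) - 1*(-33818) = -½*130² - 1*(-33818) = -½*16900 + 33818 = -8450 + 33818 = 25368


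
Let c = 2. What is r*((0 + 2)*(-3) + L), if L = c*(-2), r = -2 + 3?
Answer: -10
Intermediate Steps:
r = 1
L = -4 (L = 2*(-2) = -4)
r*((0 + 2)*(-3) + L) = 1*((0 + 2)*(-3) - 4) = 1*(2*(-3) - 4) = 1*(-6 - 4) = 1*(-10) = -10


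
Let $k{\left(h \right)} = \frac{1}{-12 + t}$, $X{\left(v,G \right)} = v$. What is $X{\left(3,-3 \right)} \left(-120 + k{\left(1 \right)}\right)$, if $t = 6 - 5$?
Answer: $- \frac{3963}{11} \approx -360.27$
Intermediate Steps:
$t = 1$
$k{\left(h \right)} = - \frac{1}{11}$ ($k{\left(h \right)} = \frac{1}{-12 + 1} = \frac{1}{-11} = - \frac{1}{11}$)
$X{\left(3,-3 \right)} \left(-120 + k{\left(1 \right)}\right) = 3 \left(-120 - \frac{1}{11}\right) = 3 \left(- \frac{1321}{11}\right) = - \frac{3963}{11}$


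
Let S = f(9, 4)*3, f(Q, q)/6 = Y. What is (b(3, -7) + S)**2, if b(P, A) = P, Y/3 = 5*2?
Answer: 294849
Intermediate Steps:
Y = 30 (Y = 3*(5*2) = 3*10 = 30)
f(Q, q) = 180 (f(Q, q) = 6*30 = 180)
S = 540 (S = 180*3 = 540)
(b(3, -7) + S)**2 = (3 + 540)**2 = 543**2 = 294849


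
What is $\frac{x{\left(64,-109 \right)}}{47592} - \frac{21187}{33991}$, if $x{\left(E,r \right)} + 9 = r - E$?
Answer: $- \frac{507259033}{808849836} \approx -0.62714$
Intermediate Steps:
$x{\left(E,r \right)} = -9 + r - E$ ($x{\left(E,r \right)} = -9 - \left(E - r\right) = -9 + r - E$)
$\frac{x{\left(64,-109 \right)}}{47592} - \frac{21187}{33991} = \frac{-9 - 109 - 64}{47592} - \frac{21187}{33991} = \left(-9 - 109 - 64\right) \frac{1}{47592} - \frac{21187}{33991} = \left(-182\right) \frac{1}{47592} - \frac{21187}{33991} = - \frac{91}{23796} - \frac{21187}{33991} = - \frac{507259033}{808849836}$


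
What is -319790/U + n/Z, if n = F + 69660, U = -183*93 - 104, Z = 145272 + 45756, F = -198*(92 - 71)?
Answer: 10368405811/545162074 ≈ 19.019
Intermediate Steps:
F = -4158 (F = -198*21 = -4158)
Z = 191028
U = -17123 (U = -17019 - 104 = -17123)
n = 65502 (n = -4158 + 69660 = 65502)
-319790/U + n/Z = -319790/(-17123) + 65502/191028 = -319790*(-1/17123) + 65502*(1/191028) = 319790/17123 + 10917/31838 = 10368405811/545162074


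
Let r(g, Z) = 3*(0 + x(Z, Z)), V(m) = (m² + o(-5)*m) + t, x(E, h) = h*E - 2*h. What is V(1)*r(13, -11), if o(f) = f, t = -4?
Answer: -3432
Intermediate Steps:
x(E, h) = -2*h + E*h (x(E, h) = E*h - 2*h = -2*h + E*h)
V(m) = -4 + m² - 5*m (V(m) = (m² - 5*m) - 4 = -4 + m² - 5*m)
r(g, Z) = 3*Z*(-2 + Z) (r(g, Z) = 3*(0 + Z*(-2 + Z)) = 3*(Z*(-2 + Z)) = 3*Z*(-2 + Z))
V(1)*r(13, -11) = (-4 + 1² - 5*1)*(3*(-11)*(-2 - 11)) = (-4 + 1 - 5)*(3*(-11)*(-13)) = -8*429 = -3432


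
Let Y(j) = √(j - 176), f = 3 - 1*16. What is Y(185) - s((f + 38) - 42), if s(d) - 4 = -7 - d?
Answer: -11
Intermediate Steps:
f = -13 (f = 3 - 16 = -13)
Y(j) = √(-176 + j)
s(d) = -3 - d (s(d) = 4 + (-7 - d) = -3 - d)
Y(185) - s((f + 38) - 42) = √(-176 + 185) - (-3 - ((-13 + 38) - 42)) = √9 - (-3 - (25 - 42)) = 3 - (-3 - 1*(-17)) = 3 - (-3 + 17) = 3 - 1*14 = 3 - 14 = -11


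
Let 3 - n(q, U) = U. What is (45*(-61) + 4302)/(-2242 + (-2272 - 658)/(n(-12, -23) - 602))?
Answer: -448416/644231 ≈ -0.69605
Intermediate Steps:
n(q, U) = 3 - U
(45*(-61) + 4302)/(-2242 + (-2272 - 658)/(n(-12, -23) - 602)) = (45*(-61) + 4302)/(-2242 + (-2272 - 658)/((3 - 1*(-23)) - 602)) = (-2745 + 4302)/(-2242 - 2930/((3 + 23) - 602)) = 1557/(-2242 - 2930/(26 - 602)) = 1557/(-2242 - 2930/(-576)) = 1557/(-2242 - 2930*(-1/576)) = 1557/(-2242 + 1465/288) = 1557/(-644231/288) = 1557*(-288/644231) = -448416/644231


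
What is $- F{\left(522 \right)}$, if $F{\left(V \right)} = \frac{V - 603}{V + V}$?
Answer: $\frac{9}{116} \approx 0.077586$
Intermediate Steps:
$F{\left(V \right)} = \frac{-603 + V}{2 V}$
$- F{\left(522 \right)} = - \frac{-603 + 522}{2 \cdot 522} = - \frac{-81}{2 \cdot 522} = \left(-1\right) \left(- \frac{9}{116}\right) = \frac{9}{116}$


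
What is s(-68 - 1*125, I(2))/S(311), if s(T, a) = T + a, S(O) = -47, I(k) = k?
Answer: 191/47 ≈ 4.0638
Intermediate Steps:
s(-68 - 1*125, I(2))/S(311) = ((-68 - 1*125) + 2)/(-47) = ((-68 - 125) + 2)*(-1/47) = (-193 + 2)*(-1/47) = -191*(-1/47) = 191/47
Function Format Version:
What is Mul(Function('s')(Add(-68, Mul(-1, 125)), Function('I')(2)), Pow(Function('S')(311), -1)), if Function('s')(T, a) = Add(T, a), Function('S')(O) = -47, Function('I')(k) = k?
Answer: Rational(191, 47) ≈ 4.0638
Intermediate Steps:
Mul(Function('s')(Add(-68, Mul(-1, 125)), Function('I')(2)), Pow(Function('S')(311), -1)) = Mul(Add(Add(-68, Mul(-1, 125)), 2), Pow(-47, -1)) = Mul(Add(Add(-68, -125), 2), Rational(-1, 47)) = Mul(Add(-193, 2), Rational(-1, 47)) = Mul(-191, Rational(-1, 47)) = Rational(191, 47)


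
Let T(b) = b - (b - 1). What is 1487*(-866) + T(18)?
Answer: -1287741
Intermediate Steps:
T(b) = 1 (T(b) = b - (-1 + b) = b + (1 - b) = 1)
1487*(-866) + T(18) = 1487*(-866) + 1 = -1287742 + 1 = -1287741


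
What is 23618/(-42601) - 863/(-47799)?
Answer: -9665063/18020223 ≈ -0.53635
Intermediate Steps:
23618/(-42601) - 863/(-47799) = 23618*(-1/42601) - 863*(-1/47799) = -23618/42601 + 863/47799 = -9665063/18020223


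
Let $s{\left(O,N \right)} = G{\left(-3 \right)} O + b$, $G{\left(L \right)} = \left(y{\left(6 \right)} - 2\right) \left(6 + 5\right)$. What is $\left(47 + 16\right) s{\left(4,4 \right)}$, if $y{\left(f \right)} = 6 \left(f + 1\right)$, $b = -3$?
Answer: $110691$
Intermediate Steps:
$y{\left(f \right)} = 6 + 6 f$ ($y{\left(f \right)} = 6 \left(1 + f\right) = 6 + 6 f$)
$G{\left(L \right)} = 440$ ($G{\left(L \right)} = \left(\left(6 + 6 \cdot 6\right) - 2\right) \left(6 + 5\right) = \left(\left(6 + 36\right) - 2\right) 11 = \left(42 - 2\right) 11 = 40 \cdot 11 = 440$)
$s{\left(O,N \right)} = -3 + 440 O$ ($s{\left(O,N \right)} = 440 O - 3 = -3 + 440 O$)
$\left(47 + 16\right) s{\left(4,4 \right)} = \left(47 + 16\right) \left(-3 + 440 \cdot 4\right) = 63 \left(-3 + 1760\right) = 63 \cdot 1757 = 110691$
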